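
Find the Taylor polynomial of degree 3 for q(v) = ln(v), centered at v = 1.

[(v - 1)^0] = 0;  [(v - 1)^1] = 1;  [(v - 1)^2] = -1/2;  [(v - 1)^3] = 1/3.

(v - 1)^3/3 - (v - 1)^2/2 + (v - 1)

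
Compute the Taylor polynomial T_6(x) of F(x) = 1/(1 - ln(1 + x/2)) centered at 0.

19*x^6/23040 + 7*x^5/1920 + x^4/96 + x^3/24 + x^2/8 + x/2 + 1

Plug the Maclaurin series of the inner function into that of the outer and collect terms.
F(0) = 1
F′(0) = 1/2
F′′(0) = 1/4
F′′′(0) = 1/4
F^(4)(0) = 1/4
F^(5)(0) = 7/16
F^(6)(0) = 19/32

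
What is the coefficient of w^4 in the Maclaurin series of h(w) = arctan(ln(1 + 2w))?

4

Let u equal the inner series; expand the outer function in u and truncate.
So c_4 = h^(4)(0)/4! = 4.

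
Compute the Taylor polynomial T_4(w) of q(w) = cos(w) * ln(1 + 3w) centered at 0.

Multiply the two series term by term and collect like powers.

-18*w^4 + 15*w^3/2 - 9*w^2/2 + 3*w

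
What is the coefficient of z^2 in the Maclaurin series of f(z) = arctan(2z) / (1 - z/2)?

Take the Cauchy product of the two expansions.
f(0) = 0
f′(0) = 2
f′′(0) = 2

1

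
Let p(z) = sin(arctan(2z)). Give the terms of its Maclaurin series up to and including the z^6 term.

Compose series: expand the inner function first, then feed it into the outer expansion.
p(0) = 0
p′(0) = 2
p′′(0) = 0
p′′′(0) = -24
p^(4)(0) = 0
p^(5)(0) = 1440
p^(6)(0) = 0
Dividing each by k! gives the coefficients c_0, ..., c_6.

12*z^5 - 4*z^3 + 2*z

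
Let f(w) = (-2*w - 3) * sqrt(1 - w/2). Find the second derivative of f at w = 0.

19/16

Shift and add copies of the series according to the polynomial's terms.
From the series, [w^2] f = 19/32; multiply by 2! = 2 to get 19/16.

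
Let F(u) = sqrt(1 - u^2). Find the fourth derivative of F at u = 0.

-3

Apply the Taylor formula c_k = f^(k)(a)/k!.
From the series, [u^4] F = -1/8; multiply by 4! = 24 to get -3.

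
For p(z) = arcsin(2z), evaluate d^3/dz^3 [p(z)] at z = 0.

8

The coefficient of z^3 in the expansion is 4/3, so p′′′(0) = 3! * (4/3) = 8.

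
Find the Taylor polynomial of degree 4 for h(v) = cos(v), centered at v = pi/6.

sqrt(3)*(v - pi/6)^4/48 + (v - pi/6)^3/12 - sqrt(3)*(v - pi/6)^2/4 - (v - pi/6)/2 + sqrt(3)/2

h(pi/6) = sqrt(3)/2
h′(pi/6) = -1/2
h′′(pi/6) = -sqrt(3)/2
h′′′(pi/6) = 1/2
h^(4)(pi/6) = sqrt(3)/2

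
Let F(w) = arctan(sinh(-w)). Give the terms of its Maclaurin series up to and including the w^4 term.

w^3/6 - w

Compose series: expand the inner function first, then feed it into the outer expansion.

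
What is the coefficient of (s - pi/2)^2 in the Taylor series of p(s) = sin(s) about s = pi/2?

Compute the successive derivatives at the expansion point and divide by k!.
So c_2 = p′′(pi/2)/2! = -1/2.

-1/2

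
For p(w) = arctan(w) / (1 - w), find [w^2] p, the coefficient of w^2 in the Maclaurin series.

1

Write out both Maclaurin series and multiply, keeping only the needed powers.
p(0) = 0
p′(0) = 1
p′′(0) = 2
So c_2 = p′′(0)/2! = 1.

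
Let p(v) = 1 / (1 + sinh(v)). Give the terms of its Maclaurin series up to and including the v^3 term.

-7*v^3/6 + v^2 - v + 1

Expand as Σ (-1)^k u^k with u equal to the inner function's series.
p(0) = 1
p′(0) = -1
p′′(0) = 2
p′′′(0) = -7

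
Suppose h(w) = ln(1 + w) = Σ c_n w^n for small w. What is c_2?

[w^0] = 0;  [w^1] = 1;  [w^2] = -1/2.

-1/2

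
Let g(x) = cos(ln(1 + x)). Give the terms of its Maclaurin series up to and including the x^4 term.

Plug the Maclaurin series of the inner function into that of the outer and collect terms.
[x^0] = 1;  [x^1] = 0;  [x^2] = -1/2;  [x^3] = 1/2;  [x^4] = -5/12.

-5*x^4/12 + x^3/2 - x^2/2 + 1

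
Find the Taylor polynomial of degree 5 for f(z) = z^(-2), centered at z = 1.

Apply the Taylor formula c_k = f^(k)(a)/k!.
[(z - 1)^0] = 1;  [(z - 1)^1] = -2;  [(z - 1)^2] = 3;  [(z - 1)^3] = -4;  [(z - 1)^4] = 5;  [(z - 1)^5] = -6.

-6*(z - 1)^5 + 5*(z - 1)^4 - 4*(z - 1)^3 + 3*(z - 1)^2 - 2*(z - 1) + 1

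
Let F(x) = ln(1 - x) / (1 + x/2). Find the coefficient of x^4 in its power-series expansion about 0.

-1/12

Multiply the two series term by term and collect like powers.
[x^0] = 0;  [x^1] = -1;  [x^2] = 0;  [x^3] = -1/3;  [x^4] = -1/12.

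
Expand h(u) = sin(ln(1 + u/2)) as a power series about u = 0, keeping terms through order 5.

Plug the Maclaurin series of the inner function into that of the outer and collect terms.
h(0) = 0
h′(0) = 1/2
h′′(0) = -1/4
h′′′(0) = 1/8
h^(4)(0) = 0
h^(5)(0) = -5/16
Dividing each by k! gives the coefficients c_0, ..., c_5.

-u^5/384 + u^3/48 - u^2/8 + u/2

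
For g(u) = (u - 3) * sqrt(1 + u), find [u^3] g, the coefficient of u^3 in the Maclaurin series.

-5/16

Multiply each power in the prefactor through the base expansion.
[u^0] = -3;  [u^1] = -1/2;  [u^2] = 7/8;  [u^3] = -5/16.
So c_3 = g′′′(0)/3! = -5/16.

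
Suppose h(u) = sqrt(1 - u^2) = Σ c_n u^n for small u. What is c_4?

-1/8

[u^0] = 1;  [u^1] = 0;  [u^2] = -1/2;  [u^3] = 0;  [u^4] = -1/8.
So c_4 = h^(4)(0)/4! = -1/8.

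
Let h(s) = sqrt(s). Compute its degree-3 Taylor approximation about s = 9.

(s - 9)^3/3888 - (s - 9)^2/216 + (s - 9)/6 + 3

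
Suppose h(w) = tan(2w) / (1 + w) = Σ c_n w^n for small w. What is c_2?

Expand each factor separately, then convolve coefficients.
h(0) = 0
h′(0) = 2
h′′(0) = -4
So c_2 = h′′(0)/2! = -2.

-2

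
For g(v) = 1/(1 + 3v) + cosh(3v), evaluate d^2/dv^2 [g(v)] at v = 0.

27

Expand each term separately and add.
The coefficient of v^2 in the expansion is 27/2, so g′′(0) = 2! * (27/2) = 27.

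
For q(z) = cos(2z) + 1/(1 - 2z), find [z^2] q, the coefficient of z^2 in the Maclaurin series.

2

Add the two expansions coefficient-wise.
[z^0] = 2;  [z^1] = 2;  [z^2] = 2.
So c_2 = q′′(0)/2! = 2.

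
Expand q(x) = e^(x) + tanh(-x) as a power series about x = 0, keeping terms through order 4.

Add the two expansions coefficient-wise.
q(0) = 1
q′(0) = 0
q′′(0) = 1
q′′′(0) = 3
q^(4)(0) = 1

x^4/24 + x^3/2 + x^2/2 + 1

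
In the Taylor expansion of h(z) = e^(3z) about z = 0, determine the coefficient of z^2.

9/2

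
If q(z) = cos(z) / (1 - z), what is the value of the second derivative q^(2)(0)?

1

Multiply the two series term by term and collect like powers.
From the series, [z^2] q = 1/2; multiply by 2! = 2 to get 1.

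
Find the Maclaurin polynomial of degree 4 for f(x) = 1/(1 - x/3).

x^4/81 + x^3/27 + x^2/9 + x/3 + 1

[x^0] = 1;  [x^1] = 1/3;  [x^2] = 1/9;  [x^3] = 1/27;  [x^4] = 1/81.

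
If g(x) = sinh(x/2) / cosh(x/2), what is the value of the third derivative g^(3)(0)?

-1/4

Invert the denominator's series and multiply.
The coefficient of x^3 in the expansion is -1/24, so g′′′(0) = 3! * (-1/24) = -1/4.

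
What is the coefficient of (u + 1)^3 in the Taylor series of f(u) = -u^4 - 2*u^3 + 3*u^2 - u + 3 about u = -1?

f(-1) = 8
f′(-1) = -9
f′′(-1) = 6
f′′′(-1) = 12
So c_3 = f′′′(-1)/3! = 2.

2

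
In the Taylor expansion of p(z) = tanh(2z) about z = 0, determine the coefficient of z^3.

-8/3

[z^0] = 0;  [z^1] = 2;  [z^2] = 0;  [z^3] = -8/3.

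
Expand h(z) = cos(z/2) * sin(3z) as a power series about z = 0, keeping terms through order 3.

-39*z^3/8 + 3*z

Multiply the two series term by term and collect like powers.
h(0) = 0
h′(0) = 3
h′′(0) = 0
h′′′(0) = -117/4
The Taylor polynomial is Σ h^(k)(0)/k! · z^k.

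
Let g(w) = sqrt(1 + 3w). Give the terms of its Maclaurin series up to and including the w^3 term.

Compute the successive derivatives at the expansion point and divide by k!.
g(0) = 1
g′(0) = 3/2
g′′(0) = -9/4
g′′′(0) = 81/8
The Taylor polynomial is Σ g^(k)(0)/k! · w^k.

27*w^3/16 - 9*w^2/8 + 3*w/2 + 1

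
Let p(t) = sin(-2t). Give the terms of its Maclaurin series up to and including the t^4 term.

Apply the Taylor formula c_k = f^(k)(a)/k!.
p(0) = 0
p′(0) = -2
p′′(0) = 0
p′′′(0) = 8
p^(4)(0) = 0
The Taylor polynomial is Σ p^(k)(0)/k! · t^k.

4*t^3/3 - 2*t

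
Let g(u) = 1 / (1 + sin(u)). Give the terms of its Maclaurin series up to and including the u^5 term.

Use the geometric series for the reciprocal, then substitute.
[u^0] = 1;  [u^1] = -1;  [u^2] = 1;  [u^3] = -5/6;  [u^4] = 2/3;  [u^5] = -61/120.

-61*u^5/120 + 2*u^4/3 - 5*u^3/6 + u^2 - u + 1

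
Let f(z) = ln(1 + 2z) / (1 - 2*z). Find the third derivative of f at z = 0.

Use 1/(1 - r) = Σ r^k on the denominator, then take the Cauchy product.
The coefficient of z^3 in the expansion is 20/3, so f′′′(0) = 3! * (20/3) = 40.

40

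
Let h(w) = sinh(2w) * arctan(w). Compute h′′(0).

4

Multiply the two series term by term and collect like powers.
From the series, [w^2] h = 2; multiply by 2! = 2 to get 4.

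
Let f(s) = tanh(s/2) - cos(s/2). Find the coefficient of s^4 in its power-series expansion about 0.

Combine the two series term by term.
f(0) = -1
f′(0) = 1/2
f′′(0) = 1/4
f′′′(0) = -1/4
f^(4)(0) = -1/16

-1/384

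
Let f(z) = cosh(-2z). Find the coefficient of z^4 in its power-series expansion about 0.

2/3

f(0) = 1
f′(0) = 0
f′′(0) = 4
f′′′(0) = 0
f^(4)(0) = 16
Then c_k = f^(k)(0)/k! gives each Taylor coefficient.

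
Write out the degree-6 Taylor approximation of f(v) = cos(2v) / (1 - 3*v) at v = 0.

Multiply the numerator's expansion by the denominator's geometric series.

25781*v^6/45 + 191*v^5 + 191*v^4/3 + 21*v^3 + 7*v^2 + 3*v + 1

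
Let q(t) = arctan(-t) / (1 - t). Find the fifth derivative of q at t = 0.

-104

Expand 1/(denominator) as a geometric series and multiply by the numerator's series.
The coefficient of t^5 in the expansion is -13/15, so q^(5)(0) = 5! * (-13/15) = -104.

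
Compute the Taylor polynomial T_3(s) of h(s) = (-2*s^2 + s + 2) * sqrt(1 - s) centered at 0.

Multiply each power in the prefactor through the base expansion.
h(0) = 2
h′(0) = 0
h′′(0) = -11/2
h′′′(0) = 9/2
The Taylor polynomial is Σ h^(k)(0)/k! · s^k.

3*s^3/4 - 11*s^2/4 + 2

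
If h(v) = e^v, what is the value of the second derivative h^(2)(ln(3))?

Differentiate repeatedly and evaluate at the center.
The coefficient of (v - ln(3))^2 in the expansion is 3/2, so h′′(ln(3)) = 2! * (3/2) = 3.

3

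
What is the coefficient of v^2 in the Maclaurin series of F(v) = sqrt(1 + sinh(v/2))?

-1/32

Plug the Maclaurin series of the inner function into that of the outer and collect terms.
F(0) = 1
F′(0) = 1/4
F′′(0) = -1/16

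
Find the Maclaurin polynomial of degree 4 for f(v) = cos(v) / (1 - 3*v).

Expand 1/(denominator) as a geometric series and multiply by the numerator's series.
f(0) = 1
f′(0) = 3
f′′(0) = 17
f′′′(0) = 153
f^(4)(0) = 1837
Then c_k = f^(k)(0)/k! gives each Taylor coefficient.

1837*v^4/24 + 51*v^3/2 + 17*v^2/2 + 3*v + 1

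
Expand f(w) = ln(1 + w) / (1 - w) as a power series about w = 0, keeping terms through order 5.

Expand 1/(denominator) as a geometric series and multiply by the numerator's series.
f(0) = 0
f′(0) = 1
f′′(0) = 1
f′′′(0) = 5
f^(4)(0) = 14
f^(5)(0) = 94

47*w^5/60 + 7*w^4/12 + 5*w^3/6 + w^2/2 + w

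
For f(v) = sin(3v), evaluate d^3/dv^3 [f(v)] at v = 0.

From the series, [v^3] f = -9/2; multiply by 3! = 6 to get -27.

-27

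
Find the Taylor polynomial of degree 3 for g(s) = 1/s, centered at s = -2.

g(-2) = -1/2
g′(-2) = -1/4
g′′(-2) = -1/4
g′′′(-2) = -3/8

-(s + 2)^3/16 - (s + 2)^2/8 - (s + 2)/4 - 1/2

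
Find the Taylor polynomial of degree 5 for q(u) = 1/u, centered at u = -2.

Use the known series and substitute for the argument.
q(-2) = -1/2
q′(-2) = -1/4
q′′(-2) = -1/4
q′′′(-2) = -3/8
q^(4)(-2) = -3/4
q^(5)(-2) = -15/8
Then c_k = q^(k)(-2)/k! gives each Taylor coefficient.

-(u + 2)^5/64 - (u + 2)^4/32 - (u + 2)^3/16 - (u + 2)^2/8 - (u + 2)/4 - 1/2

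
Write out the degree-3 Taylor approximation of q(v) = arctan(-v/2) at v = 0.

v^3/24 - v/2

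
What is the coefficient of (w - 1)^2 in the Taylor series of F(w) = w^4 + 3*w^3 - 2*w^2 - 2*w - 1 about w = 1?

13

F(1) = -1
F′(1) = 7
F′′(1) = 26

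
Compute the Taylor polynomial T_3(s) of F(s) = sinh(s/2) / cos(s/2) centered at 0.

Write the quotient as an unknown series and match coefficients against numerator = denominator · series.
[s^0] = 0;  [s^1] = 1/2;  [s^2] = 0;  [s^3] = 1/12.

s^3/12 + s/2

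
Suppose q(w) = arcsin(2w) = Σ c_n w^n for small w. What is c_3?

4/3

q(0) = 0
q′(0) = 2
q′′(0) = 0
q′′′(0) = 8
Dividing each by k! gives the coefficients c_0, ..., c_3.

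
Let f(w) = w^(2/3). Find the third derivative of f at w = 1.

8/27

The coefficient of (w - 1)^3 in the expansion is 4/81, so f′′′(1) = 3! * (4/81) = 8/27.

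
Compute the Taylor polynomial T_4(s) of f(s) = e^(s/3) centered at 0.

Differentiate repeatedly and evaluate at the center.
[s^0] = 1;  [s^1] = 1/3;  [s^2] = 1/18;  [s^3] = 1/162;  [s^4] = 1/1944.

s^4/1944 + s^3/162 + s^2/18 + s/3 + 1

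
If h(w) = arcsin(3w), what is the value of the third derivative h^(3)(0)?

27

The coefficient of w^3 in the expansion is 9/2, so h′′′(0) = 3! * (9/2) = 27.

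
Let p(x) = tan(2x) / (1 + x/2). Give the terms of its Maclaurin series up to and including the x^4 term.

-19*x^4/12 + 19*x^3/6 - x^2 + 2*x

Take the Cauchy product of the two expansions.
[x^0] = 0;  [x^1] = 2;  [x^2] = -1;  [x^3] = 19/6;  [x^4] = -19/12.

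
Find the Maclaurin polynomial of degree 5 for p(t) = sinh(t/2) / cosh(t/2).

Invert the denominator's series and multiply.
p(0) = 0
p′(0) = 1/2
p′′(0) = 0
p′′′(0) = -1/4
p^(4)(0) = 0
p^(5)(0) = 1/2
The Taylor polynomial is Σ p^(k)(0)/k! · t^k.

t^5/240 - t^3/24 + t/2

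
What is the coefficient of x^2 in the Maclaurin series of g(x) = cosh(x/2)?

g(0) = 1
g′(0) = 0
g′′(0) = 1/4
So c_2 = g′′(0)/2! = 1/8.

1/8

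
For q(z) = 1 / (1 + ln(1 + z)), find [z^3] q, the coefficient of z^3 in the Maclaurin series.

-7/3

Use the geometric series for the reciprocal, then substitute.
[z^0] = 1;  [z^1] = -1;  [z^2] = 3/2;  [z^3] = -7/3.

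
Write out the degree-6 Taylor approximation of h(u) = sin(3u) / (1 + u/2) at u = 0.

-87*u^6/160 + 87*u^5/80 + 15*u^4/8 - 15*u^3/4 - 3*u^2/2 + 3*u

Expand each factor separately, then convolve coefficients.
[u^0] = 0;  [u^1] = 3;  [u^2] = -3/2;  [u^3] = -15/4;  [u^4] = 15/8;  [u^5] = 87/80;  [u^6] = -87/160.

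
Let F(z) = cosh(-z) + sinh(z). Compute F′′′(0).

Combine the two series term by term.
The coefficient of z^3 in the expansion is 1/6, so F′′′(0) = 3! * (1/6) = 1.

1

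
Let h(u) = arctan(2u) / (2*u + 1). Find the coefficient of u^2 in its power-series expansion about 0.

-4

Use 1/(1 - r) = Σ r^k on the denominator, then take the Cauchy product.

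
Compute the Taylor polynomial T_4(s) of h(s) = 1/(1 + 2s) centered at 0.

16*s^4 - 8*s^3 + 4*s^2 - 2*s + 1

h(0) = 1
h′(0) = -2
h′′(0) = 8
h′′′(0) = -48
h^(4)(0) = 384
Dividing each by k! gives the coefficients c_0, ..., c_4.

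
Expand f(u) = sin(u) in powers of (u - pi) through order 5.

[(u - pi)^0] = 0;  [(u - pi)^1] = -1;  [(u - pi)^2] = 0;  [(u - pi)^3] = 1/6;  [(u - pi)^4] = 0;  [(u - pi)^5] = -1/120.

-(u - pi)^5/120 + (u - pi)^3/6 - (u - pi)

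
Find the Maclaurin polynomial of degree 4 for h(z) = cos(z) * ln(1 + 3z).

-18*z^4 + 15*z^3/2 - 9*z^2/2 + 3*z

Multiply the two series term by term and collect like powers.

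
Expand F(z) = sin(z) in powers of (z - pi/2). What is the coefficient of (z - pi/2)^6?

Compute the successive derivatives at the expansion point and divide by k!.
F(pi/2) = 1
F′(pi/2) = 0
F′′(pi/2) = -1
F′′′(pi/2) = 0
F^(4)(pi/2) = 1
F^(5)(pi/2) = 0
F^(6)(pi/2) = -1
So c_6 = F^(6)(pi/2)/6! = -1/720.

-1/720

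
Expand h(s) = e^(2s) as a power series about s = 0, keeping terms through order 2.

2*s^2 + 2*s + 1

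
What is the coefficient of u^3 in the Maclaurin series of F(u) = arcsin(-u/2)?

[u^0] = 0;  [u^1] = -1/2;  [u^2] = 0;  [u^3] = -1/48.

-1/48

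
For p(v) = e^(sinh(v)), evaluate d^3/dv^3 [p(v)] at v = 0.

Plug the Maclaurin series of the inner function into that of the outer and collect terms.
The coefficient of v^3 in the expansion is 1/3, so p′′′(0) = 3! * (1/3) = 2.

2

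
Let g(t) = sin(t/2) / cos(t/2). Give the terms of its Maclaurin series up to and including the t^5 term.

Write the quotient as an unknown series and match coefficients against numerator = denominator · series.
g(0) = 0
g′(0) = 1/2
g′′(0) = 0
g′′′(0) = 1/4
g^(4)(0) = 0
g^(5)(0) = 1/2
The Taylor polynomial is Σ g^(k)(0)/k! · t^k.

t^5/240 + t^3/24 + t/2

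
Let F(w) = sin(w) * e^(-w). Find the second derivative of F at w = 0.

-2

Take the Cauchy product of the two expansions.
From the series, [w^2] F = -1; multiply by 2! = 2 to get -2.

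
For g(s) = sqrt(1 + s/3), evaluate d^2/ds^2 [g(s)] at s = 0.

-1/36

The coefficient of s^2 in the expansion is -1/72, so g′′(0) = 2! * (-1/72) = -1/36.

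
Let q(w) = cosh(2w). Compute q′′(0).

Apply the Taylor formula c_k = f^(k)(a)/k!.
From the series, [w^2] q = 2; multiply by 2! = 2 to get 4.

4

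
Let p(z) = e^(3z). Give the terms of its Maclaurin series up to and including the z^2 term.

Use the known series and substitute for the argument.
[z^0] = 1;  [z^1] = 3;  [z^2] = 9/2.

9*z^2/2 + 3*z + 1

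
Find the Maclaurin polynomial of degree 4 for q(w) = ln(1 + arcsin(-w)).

Plug the Maclaurin series of the inner function into that of the outer and collect terms.
[w^0] = 0;  [w^1] = -1;  [w^2] = -1/2;  [w^3] = -1/2;  [w^4] = -5/12.

-5*w^4/12 - w^3/2 - w^2/2 - w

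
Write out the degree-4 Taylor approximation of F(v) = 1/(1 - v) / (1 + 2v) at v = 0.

11*v^4 - 5*v^3 + 3*v^2 - v + 1

Take the Cauchy product of the two expansions.
F(0) = 1
F′(0) = -1
F′′(0) = 6
F′′′(0) = -30
F^(4)(0) = 264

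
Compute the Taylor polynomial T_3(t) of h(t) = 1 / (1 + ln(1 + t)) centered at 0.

-7*t^3/3 + 3*t^2/2 - t + 1

Expand as Σ (-1)^k u^k with u equal to the inner function's series.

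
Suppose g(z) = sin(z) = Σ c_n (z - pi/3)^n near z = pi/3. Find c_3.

-1/12

Compute the successive derivatives at the expansion point and divide by k!.
g(pi/3) = sqrt(3)/2
g′(pi/3) = 1/2
g′′(pi/3) = -sqrt(3)/2
g′′′(pi/3) = -1/2
So c_3 = g′′′(pi/3)/3! = -1/12.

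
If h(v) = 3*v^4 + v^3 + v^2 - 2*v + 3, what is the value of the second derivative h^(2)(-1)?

32

Differentiate repeatedly and evaluate at the center.
From the series, [(v + 1)^2] h = 16; multiply by 2! = 2 to get 32.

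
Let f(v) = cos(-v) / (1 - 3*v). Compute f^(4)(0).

Use 1/(1 - r) = Σ r^k on the denominator, then take the Cauchy product.
From the series, [v^4] f = 1837/24; multiply by 4! = 24 to get 1837.

1837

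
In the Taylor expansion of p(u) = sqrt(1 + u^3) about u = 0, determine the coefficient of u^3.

1/2

p(0) = 1
p′(0) = 0
p′′(0) = 0
p′′′(0) = 3
So c_3 = p′′′(0)/3! = 1/2.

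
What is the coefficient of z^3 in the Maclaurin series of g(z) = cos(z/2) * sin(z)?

Expand each factor separately, then convolve coefficients.
g(0) = 0
g′(0) = 1
g′′(0) = 0
g′′′(0) = -7/4

-7/24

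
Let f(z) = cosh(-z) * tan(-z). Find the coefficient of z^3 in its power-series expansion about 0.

Multiply the two series term by term and collect like powers.
[z^0] = 0;  [z^1] = -1;  [z^2] = 0;  [z^3] = -5/6.

-5/6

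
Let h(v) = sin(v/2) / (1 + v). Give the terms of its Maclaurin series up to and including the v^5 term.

1841*v^5/3840 - 23*v^4/48 + 23*v^3/48 - v^2/2 + v/2

Expand each factor separately, then convolve coefficients.
[v^0] = 0;  [v^1] = 1/2;  [v^2] = -1/2;  [v^3] = 23/48;  [v^4] = -23/48;  [v^5] = 1841/3840.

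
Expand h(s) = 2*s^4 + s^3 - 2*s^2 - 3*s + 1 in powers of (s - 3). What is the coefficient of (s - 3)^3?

Apply the Taylor formula c_k = f^(k)(a)/k!.
h(3) = 163
h′(3) = 228
h′′(3) = 230
h′′′(3) = 150

25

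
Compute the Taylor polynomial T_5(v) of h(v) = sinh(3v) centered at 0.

Apply the Taylor formula c_k = f^(k)(a)/k!.
h(0) = 0
h′(0) = 3
h′′(0) = 0
h′′′(0) = 27
h^(4)(0) = 0
h^(5)(0) = 243
The Taylor polynomial is Σ h^(k)(0)/k! · v^k.

81*v^5/40 + 9*v^3/2 + 3*v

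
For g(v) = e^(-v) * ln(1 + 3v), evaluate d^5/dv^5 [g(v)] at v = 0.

8907

Write out both Maclaurin series and multiply, keeping only the needed powers.
From the series, [v^5] g = 2969/40; multiply by 5! = 120 to get 8907.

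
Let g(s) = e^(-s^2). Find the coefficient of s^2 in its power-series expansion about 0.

[s^0] = 1;  [s^1] = 0;  [s^2] = -1.

-1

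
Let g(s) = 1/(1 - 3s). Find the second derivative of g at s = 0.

18

The coefficient of s^2 in the expansion is 9, so g′′(0) = 2! * (9) = 18.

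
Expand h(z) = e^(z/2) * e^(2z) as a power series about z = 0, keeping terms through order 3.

125*z^3/48 + 25*z^2/8 + 5*z/2 + 1

Expand each factor separately, then convolve coefficients.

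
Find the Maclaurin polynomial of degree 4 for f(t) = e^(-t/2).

t^4/384 - t^3/48 + t^2/8 - t/2 + 1

Differentiate repeatedly and evaluate at the center.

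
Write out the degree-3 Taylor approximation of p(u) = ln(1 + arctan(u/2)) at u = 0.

Substitute the inner expansion into the outer series and collect powers.
p(0) = 0
p′(0) = 1/2
p′′(0) = -1/4
p′′′(0) = 0
Then c_k = p^(k)(0)/k! gives each Taylor coefficient.

-u^2/8 + u/2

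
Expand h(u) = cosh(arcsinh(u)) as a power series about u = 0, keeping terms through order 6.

u^6/16 - u^4/8 + u^2/2 + 1

Substitute the inner expansion into the outer series and collect powers.
h(0) = 1
h′(0) = 0
h′′(0) = 1
h′′′(0) = 0
h^(4)(0) = -3
h^(5)(0) = 0
h^(6)(0) = 45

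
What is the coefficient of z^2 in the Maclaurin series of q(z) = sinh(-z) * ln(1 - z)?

1

Write out both Maclaurin series and multiply, keeping only the needed powers.
q(0) = 0
q′(0) = 0
q′′(0) = 2
Then c_k = q^(k)(0)/k! gives each Taylor coefficient.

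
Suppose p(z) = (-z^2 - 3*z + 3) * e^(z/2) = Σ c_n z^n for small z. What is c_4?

-23/128

Shift and add copies of the series according to the polynomial's terms.
So c_4 = p^(4)(0)/4! = -23/128.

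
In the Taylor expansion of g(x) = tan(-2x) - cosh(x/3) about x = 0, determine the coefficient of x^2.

Add the two expansions coefficient-wise.
[x^0] = -1;  [x^1] = -2;  [x^2] = -1/18.

-1/18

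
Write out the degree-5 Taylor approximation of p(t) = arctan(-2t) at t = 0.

-32*t^5/5 + 8*t^3/3 - 2*t

Apply the Taylor formula c_k = f^(k)(a)/k!.
p(0) = 0
p′(0) = -2
p′′(0) = 0
p′′′(0) = 16
p^(4)(0) = 0
p^(5)(0) = -768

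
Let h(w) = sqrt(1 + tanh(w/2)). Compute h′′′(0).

Compose series: expand the inner function first, then feed it into the outer expansion.
The coefficient of w^3 in the expansion is -5/384, so h′′′(0) = 3! * (-5/384) = -5/64.

-5/64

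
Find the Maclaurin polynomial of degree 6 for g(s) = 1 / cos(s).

61*s^6/720 + 5*s^4/24 + s^2/2 + 1

Divide the numerator series by the denominator series (power-series long division).
g(0) = 1
g′(0) = 0
g′′(0) = 1
g′′′(0) = 0
g^(4)(0) = 5
g^(5)(0) = 0
g^(6)(0) = 61
Then c_k = g^(k)(0)/k! gives each Taylor coefficient.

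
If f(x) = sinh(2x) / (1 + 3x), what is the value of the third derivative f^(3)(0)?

116

Take the Cauchy product of the two expansions.
The coefficient of x^3 in the expansion is 58/3, so f′′′(0) = 3! * (58/3) = 116.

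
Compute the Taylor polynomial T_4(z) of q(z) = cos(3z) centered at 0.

q(0) = 1
q′(0) = 0
q′′(0) = -9
q′′′(0) = 0
q^(4)(0) = 81
The Taylor polynomial is Σ q^(k)(0)/k! · z^k.

27*z^4/8 - 9*z^2/2 + 1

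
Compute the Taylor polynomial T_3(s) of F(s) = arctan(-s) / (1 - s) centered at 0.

-2*s^3/3 - s^2 - s

Use 1/(1 - r) = Σ r^k on the denominator, then take the Cauchy product.
F(0) = 0
F′(0) = -1
F′′(0) = -2
F′′′(0) = -4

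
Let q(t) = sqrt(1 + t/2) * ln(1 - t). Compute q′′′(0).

Expand each factor separately, then convolve coefficients.
From the series, [t^3] q = -41/96; multiply by 3! = 6 to get -41/16.

-41/16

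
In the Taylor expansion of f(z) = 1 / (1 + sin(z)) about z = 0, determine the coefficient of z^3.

-5/6

Write 1/(1+u) = 1 - u + u^2 - u^3 + ... and substitute the series for u.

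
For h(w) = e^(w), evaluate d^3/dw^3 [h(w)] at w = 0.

1

Apply the Taylor formula c_k = f^(k)(a)/k!.
From the series, [w^3] h = 1/6; multiply by 3! = 6 to get 1.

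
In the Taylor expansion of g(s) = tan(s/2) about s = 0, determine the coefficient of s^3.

1/24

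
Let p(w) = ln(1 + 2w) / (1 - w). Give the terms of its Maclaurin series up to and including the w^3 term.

8*w^3/3 + 2*w

Use 1/(1 - r) = Σ r^k on the denominator, then take the Cauchy product.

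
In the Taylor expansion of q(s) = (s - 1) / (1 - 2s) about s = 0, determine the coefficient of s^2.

-2

Distribute the polynomial across the series and collect like powers.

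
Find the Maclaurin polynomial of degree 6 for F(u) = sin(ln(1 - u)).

u^6/8 + u^5/12 - u^3/6 - u^2/2 - u

Let u equal the inner series; expand the outer function in u and truncate.
[u^0] = 0;  [u^1] = -1;  [u^2] = -1/2;  [u^3] = -1/6;  [u^4] = 0;  [u^5] = 1/12;  [u^6] = 1/8.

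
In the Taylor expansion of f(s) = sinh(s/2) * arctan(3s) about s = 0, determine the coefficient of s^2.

3/2

Multiply the two series term by term and collect like powers.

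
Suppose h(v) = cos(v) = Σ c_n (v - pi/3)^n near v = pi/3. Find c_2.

-1/4

h(pi/3) = 1/2
h′(pi/3) = -sqrt(3)/2
h′′(pi/3) = -1/2
So c_2 = h′′(pi/3)/2! = -1/4.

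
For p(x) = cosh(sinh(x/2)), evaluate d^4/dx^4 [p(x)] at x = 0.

5/16

Let u equal the inner series; expand the outer function in u and truncate.
The coefficient of x^4 in the expansion is 5/384, so p^(4)(0) = 4! * (5/384) = 5/16.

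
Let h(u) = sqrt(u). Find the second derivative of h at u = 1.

-1/4

The coefficient of (u - 1)^2 in the expansion is -1/8, so h′′(1) = 2! * (-1/8) = -1/4.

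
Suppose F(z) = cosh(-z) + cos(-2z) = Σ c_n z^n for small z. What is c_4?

Combine the two series term by term.
F(0) = 2
F′(0) = 0
F′′(0) = -3
F′′′(0) = 0
F^(4)(0) = 17
The Taylor polynomial is Σ F^(k)(0)/k! · z^k.

17/24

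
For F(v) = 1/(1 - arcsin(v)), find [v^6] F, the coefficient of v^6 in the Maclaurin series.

Substitute the inner expansion into the outer series and collect powers.
[v^0] = 1;  [v^1] = 1;  [v^2] = 1;  [v^3] = 7/6;  [v^4] = 4/3;  [v^5] = 63/40;  [v^6] = 83/45.

83/45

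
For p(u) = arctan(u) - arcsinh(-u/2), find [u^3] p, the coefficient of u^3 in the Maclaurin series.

-17/48

Expand each term separately and add.
[u^0] = 0;  [u^1] = 3/2;  [u^2] = 0;  [u^3] = -17/48.
So c_3 = p′′′(0)/3! = -17/48.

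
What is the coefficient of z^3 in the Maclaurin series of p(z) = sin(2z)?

[z^0] = 0;  [z^1] = 2;  [z^2] = 0;  [z^3] = -4/3.

-4/3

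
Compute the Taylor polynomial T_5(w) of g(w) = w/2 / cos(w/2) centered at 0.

Divide the numerator series by the denominator series (power-series long division).

5*w^5/768 + w^3/16 + w/2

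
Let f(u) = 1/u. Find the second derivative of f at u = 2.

1/4

The coefficient of (u - 2)^2 in the expansion is 1/8, so f′′(2) = 2! * (1/8) = 1/4.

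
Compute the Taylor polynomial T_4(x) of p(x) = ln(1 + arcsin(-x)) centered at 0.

-5*x^4/12 - x^3/2 - x^2/2 - x

Plug the Maclaurin series of the inner function into that of the outer and collect terms.
p(0) = 0
p′(0) = -1
p′′(0) = -1
p′′′(0) = -3
p^(4)(0) = -10
Dividing each by k! gives the coefficients c_0, ..., c_4.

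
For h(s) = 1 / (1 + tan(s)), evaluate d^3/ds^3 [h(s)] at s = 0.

Expand as Σ (-1)^k u^k with u equal to the inner function's series.
The coefficient of s^3 in the expansion is -4/3, so h′′′(0) = 3! * (-4/3) = -8.

-8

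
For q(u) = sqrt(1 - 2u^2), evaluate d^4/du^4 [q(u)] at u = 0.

Use the known series and substitute for the argument.
The coefficient of u^4 in the expansion is -1/2, so q^(4)(0) = 4! * (-1/2) = -12.

-12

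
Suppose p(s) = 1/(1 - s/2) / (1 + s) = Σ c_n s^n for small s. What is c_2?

3/4

Take the Cauchy product of the two expansions.
[s^0] = 1;  [s^1] = -1/2;  [s^2] = 3/4.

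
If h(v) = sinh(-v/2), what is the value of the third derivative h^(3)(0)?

Compute the successive derivatives at the expansion point and divide by k!.
From the series, [v^3] h = -1/48; multiply by 3! = 6 to get -1/8.

-1/8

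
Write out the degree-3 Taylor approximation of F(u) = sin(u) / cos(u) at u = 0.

u^3/3 + u

Write the quotient as an unknown series and match coefficients against numerator = denominator · series.
F(0) = 0
F′(0) = 1
F′′(0) = 0
F′′′(0) = 2
Then c_k = F^(k)(0)/k! gives each Taylor coefficient.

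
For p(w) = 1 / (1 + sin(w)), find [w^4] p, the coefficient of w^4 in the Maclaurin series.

Expand as Σ (-1)^k u^k with u equal to the inner function's series.
[w^0] = 1;  [w^1] = -1;  [w^2] = 1;  [w^3] = -5/6;  [w^4] = 2/3.
So c_4 = p^(4)(0)/4! = 2/3.

2/3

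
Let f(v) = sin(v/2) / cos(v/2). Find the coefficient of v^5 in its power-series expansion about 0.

Write the quotient as an unknown series and match coefficients against numerator = denominator · series.
f(0) = 0
f′(0) = 1/2
f′′(0) = 0
f′′′(0) = 1/4
f^(4)(0) = 0
f^(5)(0) = 1/2
So c_5 = f^(5)(0)/5! = 1/240.

1/240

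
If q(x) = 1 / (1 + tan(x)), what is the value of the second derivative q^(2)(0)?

2

Use the geometric series for the reciprocal, then substitute.
The coefficient of x^2 in the expansion is 1, so q′′(0) = 2! * (1) = 2.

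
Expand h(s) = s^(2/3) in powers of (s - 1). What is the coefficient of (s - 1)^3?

4/81

h(1) = 1
h′(1) = 2/3
h′′(1) = -2/9
h′′′(1) = 8/27
So c_3 = h′′′(1)/3! = 4/81.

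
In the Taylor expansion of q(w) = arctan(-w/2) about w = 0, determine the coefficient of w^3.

1/24

q(0) = 0
q′(0) = -1/2
q′′(0) = 0
q′′′(0) = 1/4
So c_3 = q′′′(0)/3! = 1/24.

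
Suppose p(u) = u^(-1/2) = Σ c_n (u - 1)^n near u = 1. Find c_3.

-5/16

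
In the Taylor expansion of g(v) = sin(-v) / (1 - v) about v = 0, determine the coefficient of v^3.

Write out both Maclaurin series and multiply, keeping only the needed powers.
So c_3 = g′′′(0)/3! = -5/6.

-5/6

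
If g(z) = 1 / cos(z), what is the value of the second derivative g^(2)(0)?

1

Invert the denominator's series and multiply.
The coefficient of z^2 in the expansion is 1/2, so g′′(0) = 2! * (1/2) = 1.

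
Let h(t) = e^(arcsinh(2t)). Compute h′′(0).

4

Substitute the inner expansion into the outer series and collect powers.
The coefficient of t^2 in the expansion is 2, so h′′(0) = 2! * (2) = 4.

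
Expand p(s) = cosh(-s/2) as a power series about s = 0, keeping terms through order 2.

p(0) = 1
p′(0) = 0
p′′(0) = 1/4
Dividing each by k! gives the coefficients c_0, ..., c_2.

s^2/8 + 1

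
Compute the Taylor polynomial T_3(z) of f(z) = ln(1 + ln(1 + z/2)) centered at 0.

7*z^3/48 - z^2/4 + z/2

Substitute the inner expansion into the outer series and collect powers.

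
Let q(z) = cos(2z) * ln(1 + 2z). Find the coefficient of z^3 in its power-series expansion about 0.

-4/3

Expand each factor separately, then convolve coefficients.
q(0) = 0
q′(0) = 2
q′′(0) = -4
q′′′(0) = -8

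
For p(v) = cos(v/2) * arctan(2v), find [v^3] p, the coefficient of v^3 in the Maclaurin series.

-35/12

Write out both Maclaurin series and multiply, keeping only the needed powers.
p(0) = 0
p′(0) = 2
p′′(0) = 0
p′′′(0) = -35/2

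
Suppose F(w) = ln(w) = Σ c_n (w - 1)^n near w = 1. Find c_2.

Use the known series and substitute for the argument.
So c_2 = F′′(1)/2! = -1/2.

-1/2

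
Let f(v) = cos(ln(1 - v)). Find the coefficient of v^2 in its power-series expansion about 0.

Let u equal the inner series; expand the outer function in u and truncate.
So c_2 = f′′(0)/2! = -1/2.

-1/2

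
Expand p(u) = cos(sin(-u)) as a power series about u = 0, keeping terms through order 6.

-37*u^6/720 + 5*u^4/24 - u^2/2 + 1

Substitute the inner expansion into the outer series and collect powers.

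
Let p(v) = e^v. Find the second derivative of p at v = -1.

e^(-1)

From the series, [(v + 1)^2] p = e^(-1)/2; multiply by 2! = 2 to get e^(-1).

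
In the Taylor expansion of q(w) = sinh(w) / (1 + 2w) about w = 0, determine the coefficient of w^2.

-2

Expand each factor separately, then convolve coefficients.
q(0) = 0
q′(0) = 1
q′′(0) = -4
So c_2 = q′′(0)/2! = -2.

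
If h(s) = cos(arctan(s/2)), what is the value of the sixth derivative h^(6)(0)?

Plug the Maclaurin series of the inner function into that of the outer and collect terms.
The coefficient of s^6 in the expansion is -5/1024, so h^(6)(0) = 6! * (-5/1024) = -225/64.

-225/64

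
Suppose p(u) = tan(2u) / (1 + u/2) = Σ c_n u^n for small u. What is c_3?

Expand each factor separately, then convolve coefficients.
[u^0] = 0;  [u^1] = 2;  [u^2] = -1;  [u^3] = 19/6.
So c_3 = p′′′(0)/3! = 19/6.

19/6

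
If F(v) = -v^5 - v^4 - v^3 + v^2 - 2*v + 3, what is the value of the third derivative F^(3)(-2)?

From the series, [(v + 2)^3] F = -33; multiply by 3! = 6 to get -198.

-198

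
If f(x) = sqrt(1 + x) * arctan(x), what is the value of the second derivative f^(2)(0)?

Write out both Maclaurin series and multiply, keeping only the needed powers.
The coefficient of x^2 in the expansion is 1/2, so f′′(0) = 2! * (1/2) = 1.

1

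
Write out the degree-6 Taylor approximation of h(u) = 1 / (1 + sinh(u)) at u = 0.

Use the geometric series for the reciprocal, then substitute.
h(0) = 1
h′(0) = -1
h′′(0) = 2
h′′′(0) = -7
h^(4)(0) = 32
h^(5)(0) = -181
h^(6)(0) = 1232

77*u^6/45 - 181*u^5/120 + 4*u^4/3 - 7*u^3/6 + u^2 - u + 1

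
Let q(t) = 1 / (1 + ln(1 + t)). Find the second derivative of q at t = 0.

Use the geometric series for the reciprocal, then substitute.
The coefficient of t^2 in the expansion is 3/2, so q′′(0) = 2! * (3/2) = 3.

3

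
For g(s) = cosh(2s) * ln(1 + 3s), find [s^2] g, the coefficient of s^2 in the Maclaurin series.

Take the Cauchy product of the two expansions.
g(0) = 0
g′(0) = 3
g′′(0) = -9
Then c_k = g^(k)(0)/k! gives each Taylor coefficient.

-9/2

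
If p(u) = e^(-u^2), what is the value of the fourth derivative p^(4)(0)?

12

From the series, [u^4] p = 1/2; multiply by 4! = 24 to get 12.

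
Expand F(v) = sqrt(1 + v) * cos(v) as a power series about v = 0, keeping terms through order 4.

Write out both Maclaurin series and multiply, keeping only the needed powers.

25*v^4/384 - 3*v^3/16 - 5*v^2/8 + v/2 + 1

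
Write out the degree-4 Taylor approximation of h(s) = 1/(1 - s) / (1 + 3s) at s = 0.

Write out both Maclaurin series and multiply, keeping only the needed powers.
[s^0] = 1;  [s^1] = -2;  [s^2] = 7;  [s^3] = -20;  [s^4] = 61.

61*s^4 - 20*s^3 + 7*s^2 - 2*s + 1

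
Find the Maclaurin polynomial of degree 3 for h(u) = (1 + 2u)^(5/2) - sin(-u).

Expand each term separately and add.
h(0) = 1
h′(0) = 6
h′′(0) = 15
h′′′(0) = 14

7*u^3/3 + 15*u^2/2 + 6*u + 1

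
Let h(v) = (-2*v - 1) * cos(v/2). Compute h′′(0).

Multiply each power in the prefactor through the base expansion.
The coefficient of v^2 in the expansion is 1/8, so h′′(0) = 2! * (1/8) = 1/4.

1/4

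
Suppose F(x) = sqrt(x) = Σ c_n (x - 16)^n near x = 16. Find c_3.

F(16) = 4
F′(16) = 1/8
F′′(16) = -1/256
F′′′(16) = 3/8192
Dividing each by k! gives the coefficients c_0, ..., c_3.

1/16384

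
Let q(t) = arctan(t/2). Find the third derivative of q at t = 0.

-1/4

From the series, [t^3] q = -1/24; multiply by 3! = 6 to get -1/4.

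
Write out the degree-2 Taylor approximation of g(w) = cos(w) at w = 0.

1 - w^2/2

Differentiate repeatedly and evaluate at the center.
g(0) = 1
g′(0) = 0
g′′(0) = -1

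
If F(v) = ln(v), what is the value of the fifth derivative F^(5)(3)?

8/81

The coefficient of (v - 3)^5 in the expansion is 1/1215, so F^(5)(3) = 5! * (1/1215) = 8/81.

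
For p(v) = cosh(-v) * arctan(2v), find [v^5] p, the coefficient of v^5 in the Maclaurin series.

Write out both Maclaurin series and multiply, keeping only the needed powers.
[v^0] = 0;  [v^1] = 2;  [v^2] = 0;  [v^3] = -5/3;  [v^4] = 0;  [v^5] = 103/20.
So c_5 = p^(5)(0)/5! = 103/20.

103/20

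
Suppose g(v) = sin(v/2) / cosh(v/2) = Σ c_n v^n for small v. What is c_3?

-1/12

Divide the numerator series by the denominator series (power-series long division).
g(0) = 0
g′(0) = 1/2
g′′(0) = 0
g′′′(0) = -1/2
So c_3 = g′′′(0)/3! = -1/12.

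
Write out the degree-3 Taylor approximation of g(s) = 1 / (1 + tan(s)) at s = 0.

-4*s^3/3 + s^2 - s + 1

Expand as Σ (-1)^k u^k with u equal to the inner function's series.
g(0) = 1
g′(0) = -1
g′′(0) = 2
g′′′(0) = -8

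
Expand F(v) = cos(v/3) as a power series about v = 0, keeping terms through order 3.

1 - v^2/18

F(0) = 1
F′(0) = 0
F′′(0) = -1/9
F′′′(0) = 0
The Taylor polynomial is Σ F^(k)(0)/k! · v^k.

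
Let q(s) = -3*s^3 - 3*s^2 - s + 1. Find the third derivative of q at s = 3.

From the series, [(s - 3)^3] q = -3; multiply by 3! = 6 to get -18.

-18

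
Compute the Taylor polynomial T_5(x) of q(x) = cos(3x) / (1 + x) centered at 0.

Expand each factor separately, then convolve coefficients.
[x^0] = 1;  [x^1] = -1;  [x^2] = -7/2;  [x^3] = 7/2;  [x^4] = -1/8;  [x^5] = 1/8.

x^5/8 - x^4/8 + 7*x^3/2 - 7*x^2/2 - x + 1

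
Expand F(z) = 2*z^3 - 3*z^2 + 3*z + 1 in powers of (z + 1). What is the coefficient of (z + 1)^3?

2

Apply the Taylor formula c_k = f^(k)(a)/k!.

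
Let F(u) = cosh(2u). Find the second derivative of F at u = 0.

4

The coefficient of u^2 in the expansion is 2, so F′′(0) = 2! * (2) = 4.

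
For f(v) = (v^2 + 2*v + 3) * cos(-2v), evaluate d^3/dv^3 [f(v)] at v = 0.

Distribute the polynomial across the series and collect like powers.
The coefficient of v^3 in the expansion is -4, so f′′′(0) = 3! * (-4) = -24.

-24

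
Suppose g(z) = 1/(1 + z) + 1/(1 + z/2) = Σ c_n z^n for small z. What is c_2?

5/4

Expand each term separately and add.
[z^0] = 2;  [z^1] = -3/2;  [z^2] = 5/4.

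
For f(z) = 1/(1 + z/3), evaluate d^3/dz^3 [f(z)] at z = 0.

The coefficient of z^3 in the expansion is -1/27, so f′′′(0) = 3! * (-1/27) = -2/9.

-2/9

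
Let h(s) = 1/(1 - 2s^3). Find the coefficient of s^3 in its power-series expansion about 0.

2

[s^0] = 1;  [s^1] = 0;  [s^2] = 0;  [s^3] = 2.
So c_3 = h′′′(0)/3! = 2.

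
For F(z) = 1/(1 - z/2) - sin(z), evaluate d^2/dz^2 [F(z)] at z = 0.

Expand each term separately and add.
The coefficient of z^2 in the expansion is 1/4, so F′′(0) = 2! * (1/4) = 1/2.

1/2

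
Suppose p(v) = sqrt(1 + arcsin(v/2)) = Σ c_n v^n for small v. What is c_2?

-1/32

Substitute the inner expansion into the outer series and collect powers.
[v^0] = 1;  [v^1] = 1/4;  [v^2] = -1/32.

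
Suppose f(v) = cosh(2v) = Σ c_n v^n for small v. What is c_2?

2

f(0) = 1
f′(0) = 0
f′′(0) = 4
So c_2 = f′′(0)/2! = 2.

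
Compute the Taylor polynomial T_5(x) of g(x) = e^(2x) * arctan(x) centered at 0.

Take the Cauchy product of the two expansions.

x^5/5 + 2*x^4/3 + 5*x^3/3 + 2*x^2 + x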